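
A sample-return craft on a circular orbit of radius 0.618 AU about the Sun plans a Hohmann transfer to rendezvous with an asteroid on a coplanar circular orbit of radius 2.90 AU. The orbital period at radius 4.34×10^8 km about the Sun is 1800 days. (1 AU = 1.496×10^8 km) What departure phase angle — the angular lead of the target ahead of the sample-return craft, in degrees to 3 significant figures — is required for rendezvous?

From Kepler's third law T² = 4π²r³/μ at r = 4.34×10^8 km, T = 1800 days = 1800 × 86400 s = 1.5552×10^8 s: μ = 4π²r³/T² = 1.33431×10^11 km³/s².
In km: r₁ = 0.618 × 1.496×10^8 = 9.24528×10^7 km; r₂ = 2.90 × 1.496×10^8 = 4.3384×10^8 km.
The Hohmann ellipse has a_t = (r₁ + r₂)/2 = 2.631464×10^8 km.
The half-period of the transfer ellipse is t = π√(a_t³/μ) = 3.671×10^7 s.
Target angular speed ω₂ = √(μ/r₂³) = 4.042×10^-8 rad/s.
Angle swept by the target during transfer: ω₂·t = 1.484 rad = 85.03°.
The sample-return craft traverses 180° on the transfer ellipse, so the target must lead by 180° − 85.03° = 95.0°.

φ = 95.0°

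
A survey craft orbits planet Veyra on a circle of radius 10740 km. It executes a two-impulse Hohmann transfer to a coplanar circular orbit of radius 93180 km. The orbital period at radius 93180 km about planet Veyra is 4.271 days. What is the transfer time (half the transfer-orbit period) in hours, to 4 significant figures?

t = 21.34 hours

From Kepler's third law T² = 4π²r³/μ at r = 93180 km, T = 4.271 days = 4.271 × 86400 s = 3.690144×10^5 s: μ = 4π²r³/T² = 2.34553×10^5 km³/s².
Semi-major axis of the transfer orbit: a_t = (10740 + 93180)/2 = 51960 km.
Half the transfer-orbit period gives t = π√(a_t³/μ) = 76830 s.
Converting: 76830 s ÷ 3600 s/hour = 21.34 hours.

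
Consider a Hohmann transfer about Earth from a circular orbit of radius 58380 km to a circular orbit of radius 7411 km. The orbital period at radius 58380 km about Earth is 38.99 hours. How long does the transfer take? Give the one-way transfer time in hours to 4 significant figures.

From Kepler's third law T² = 4π²r³/μ at r = 58380 km, T = 38.99 hours = 38.99 × 3600 s = 1.40364×10^5 s: μ = 4π²r³/T² = 3.98695×10^5 km³/s².
The Hohmann ellipse has a_t = (r₁ + r₂)/2 = 32895.5 km.
Half the transfer-orbit period gives t = π√(a_t³/μ) = 29685 s.
Converting: 29685 s ÷ 3600 s/hour = 8.246 hours.

t = 8.246 hours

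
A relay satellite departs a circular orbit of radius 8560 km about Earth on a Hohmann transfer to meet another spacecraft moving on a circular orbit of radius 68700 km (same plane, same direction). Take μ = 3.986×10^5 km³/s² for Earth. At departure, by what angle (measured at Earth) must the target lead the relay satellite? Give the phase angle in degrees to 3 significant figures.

Semi-major axis of the transfer orbit: a_t = (8560 + 68700)/2 = 38630 km.
Transfer time t = π√(a_t³/μ) = 37781 s.
The target's mean motion on its circular orbit is ω₂ = √(μ/r₂³) = 3.5062×10^-5 rad/s.
Angle swept by the target during transfer: ω₂·t = 1.3247 rad = 75.90°.
Arrival is 180° from departure on the ellipse, so φ = 180° − 75.90° = 104°.

φ = 104°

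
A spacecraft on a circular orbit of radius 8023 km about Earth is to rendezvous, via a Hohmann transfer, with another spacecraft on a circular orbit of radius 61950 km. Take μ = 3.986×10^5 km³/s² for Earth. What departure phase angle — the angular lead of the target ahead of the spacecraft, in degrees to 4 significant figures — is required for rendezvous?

Transfer-ellipse semi-major axis a_t = (r₁ + r₂)/2 = (8023 + 61950)/2 = 34986.5 km.
The half-period of the transfer ellipse is t = π√(a_t³/μ) = 32560 s.
Target angular speed ω₂ = √(μ/r₂³) = 4.095×10^-5 rad/s.
Angle swept by the target during transfer: ω₂·t = 1.3333 rad = 76.39°.
The spacecraft traverses 180° on the transfer ellipse, so the target must lead by 180° − 76.39° = 103.6°.

φ = 103.6°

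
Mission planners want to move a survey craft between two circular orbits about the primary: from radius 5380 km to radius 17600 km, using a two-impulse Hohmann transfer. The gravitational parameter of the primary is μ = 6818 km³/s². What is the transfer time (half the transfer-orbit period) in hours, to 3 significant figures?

The Hohmann ellipse has a_t = (r₁ + r₂)/2 = 11490 km.
Transfer time t = π√(a_t³/μ) = π√((11490)³ / 6818) = 46860 s.
Converting: 46860 s ÷ 3600 s/hour = 13.0 hours.

t = 13.0 hours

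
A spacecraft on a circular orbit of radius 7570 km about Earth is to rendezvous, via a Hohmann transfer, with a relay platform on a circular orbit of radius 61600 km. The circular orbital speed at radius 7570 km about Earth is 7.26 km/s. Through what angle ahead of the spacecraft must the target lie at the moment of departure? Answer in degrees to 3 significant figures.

φ = 104°

From the circular-orbit relation v² = μ/r at r = 7570 km: μ = v²r = (7.26)² × 7570 = 3.98997×10^5 km³/s².
The Hohmann ellipse has a_t = (r₁ + r₂)/2 = 34585 km.
Transfer time t = π√(a_t³/μ) = 31988.7 s.
The target's mean motion on its circular orbit is ω₂ = √(μ/r₂³) = 4.13155×10^-5 rad/s.
Angle swept by the target during transfer: ω₂·t = 1.3216 rad = 75.72°.
The spacecraft traverses 180° on the transfer ellipse, so the target must lead by 180° − 75.72° = 104°.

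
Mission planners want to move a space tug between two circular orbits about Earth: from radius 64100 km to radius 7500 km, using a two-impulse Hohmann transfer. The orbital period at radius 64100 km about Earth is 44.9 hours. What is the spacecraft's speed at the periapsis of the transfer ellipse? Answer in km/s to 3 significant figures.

v = 9.75 km/s

From Kepler's third law T² = 4π²r³/μ at r = 64100 km, T = 44.9 hours = 44.9 × 3600 s = 1.6164×10^5 s: μ = 4π²r³/T² = 3.97957×10^5 km³/s².
Transfer-ellipse semi-major axis a_t = (r₁ + r₂)/2 = (64100 + 7500)/2 = 35800 km.
At periapsis, r = 7500 km.
From the vis-viva equation, v = √[μ(2/r − 1/a_t)] = 9.747 km/s.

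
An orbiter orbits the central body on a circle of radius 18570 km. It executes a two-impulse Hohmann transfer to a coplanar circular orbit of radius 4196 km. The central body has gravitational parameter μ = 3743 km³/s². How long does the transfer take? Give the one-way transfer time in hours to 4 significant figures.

t = 17.32 hours

Semi-major axis of the transfer orbit: a_t = (18570 + 4196)/2 = 11383 km.
Transfer time t = π√(a_t³/μ) = π√((11383)³ / 3743) = 62360 s.
Converting: 62360 s ÷ 3600 s/hour = 17.32 hours.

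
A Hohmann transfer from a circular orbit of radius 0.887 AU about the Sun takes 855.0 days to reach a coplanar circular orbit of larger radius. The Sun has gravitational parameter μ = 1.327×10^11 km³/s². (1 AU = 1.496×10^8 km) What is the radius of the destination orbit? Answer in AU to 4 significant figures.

In km: r₁ = 0.887 × 1.496×10^8 = 1.326952×10^8 km.
Transfer time t = 855.0 days = 7.3872×10^7 s, and t = π√(a_t³/μ).
So a_t = (μ t²/π²)^(1/3) = (1.327×10^11 × (7.3872×10^7)² / π²)^(1/3) = 4.1864×10^8 km.
Since a_t = (r₁ + r₂)/2, r₂ = 2a_t − r₁ = 2×4.1864×10^8 − 1.326952×10^8 = 7.045848×10^8 km.
In AU: r₂ = 7.045848×10^8 / 1.496×10^8 = 4.710 AU.

r₂ = 4.710 AU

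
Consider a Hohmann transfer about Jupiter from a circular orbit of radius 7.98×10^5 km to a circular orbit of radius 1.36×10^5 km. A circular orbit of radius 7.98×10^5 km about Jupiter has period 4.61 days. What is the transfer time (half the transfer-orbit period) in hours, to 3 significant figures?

t = 24.8 hours

From Kepler's third law T² = 4π²r³/μ at r = 7.98×10^5 km, T = 4.61 days = 4.61 × 86400 s = 3.98304×10^5 s: μ = 4π²r³/T² = 1.26456×10^8 km³/s².
Semi-major axis of the transfer orbit: a_t = (7.980×10^5 + 1.360×10^5)/2 = 4.670×10^5 km.
Half the transfer-orbit period gives t = π√(a_t³/μ) = 89160 s.
Converting: 89160 s ÷ 3600 s/hour = 24.8 hours.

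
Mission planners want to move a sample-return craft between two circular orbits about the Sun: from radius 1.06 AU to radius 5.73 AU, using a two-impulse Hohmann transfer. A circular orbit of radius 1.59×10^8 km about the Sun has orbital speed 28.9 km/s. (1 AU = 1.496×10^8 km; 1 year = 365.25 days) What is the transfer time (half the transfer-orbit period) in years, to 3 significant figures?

From the circular-orbit relation v² = μ/r at r = 1.59×10^8 km: μ = v²r = (28.9)² × 1.59×10^8 = 1.32798×10^11 km³/s².
In km: r₁ = 1.06 × 1.496×10^8 = 1.58576×10^8 km; r₂ = 5.73 × 1.496×10^8 = 8.57208×10^8 km.
Semi-major axis of the transfer orbit: a_t = (1.58576×10^8 + 8.57208×10^8)/2 = 5.07892×10^8 km.
Half the transfer-orbit period gives t = π√(a_t³/μ) = 9.868×10^7 s.
Converting: 9.868×10^7 s ÷ 3.15576×10^7 s/year (365.25 × 86400) = 3.13 years.

t = 3.13 years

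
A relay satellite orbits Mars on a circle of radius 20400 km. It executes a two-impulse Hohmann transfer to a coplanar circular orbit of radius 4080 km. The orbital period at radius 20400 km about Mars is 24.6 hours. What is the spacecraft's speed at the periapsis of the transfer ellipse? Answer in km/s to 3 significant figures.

v = 4.18 km/s

From Kepler's third law T² = 4π²r³/μ at r = 20400 km, T = 24.6 hours = 24.6 × 3600 s = 88560 s: μ = 4π²r³/T² = 42734.1 km³/s².
The Hohmann ellipse has a_t = (r₁ + r₂)/2 = 12240 km.
At periapsis, r = 4080 km.
From the vis-viva equation, v = √[μ(2/r − 1/a_t)] = 4.178 km/s.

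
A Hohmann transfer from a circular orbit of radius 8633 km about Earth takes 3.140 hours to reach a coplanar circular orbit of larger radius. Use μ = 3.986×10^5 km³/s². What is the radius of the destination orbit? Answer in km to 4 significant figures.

Transfer time t = 3.140 hours = 11304 s, and t = π√(a_t³/μ).
So a_t = (μ t²/π²)^(1/3) = (3.986×10^5 × (11304)² / π²)^(1/3) = 17281 km.
Since a_t = (r₁ + r₂)/2, r₂ = 2a_t − r₁ = 2×17281 − 8633 = 25929 km.

r₂ = 25930 km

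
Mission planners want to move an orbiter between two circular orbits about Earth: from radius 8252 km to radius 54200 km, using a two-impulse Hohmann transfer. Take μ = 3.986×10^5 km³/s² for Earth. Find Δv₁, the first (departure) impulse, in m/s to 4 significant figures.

Transfer-ellipse semi-major axis a_t = (r₁ + r₂)/2 = (8252 + 54200)/2 = 31226 km.
Circular speed at r = 8252 km: v_c = √(μ/r) = 6.9501 km/s.
Transfer-orbit speed at the same r (vis-viva, a = a_t): v_t = √[μ(2/r − 1/a_t)] = 9.1565 km/s.
Δv₁ = |v_t − v_c| = |9.1565 − 6.9501| = 2.206 km/s.

Δv₁ = 2206 m/s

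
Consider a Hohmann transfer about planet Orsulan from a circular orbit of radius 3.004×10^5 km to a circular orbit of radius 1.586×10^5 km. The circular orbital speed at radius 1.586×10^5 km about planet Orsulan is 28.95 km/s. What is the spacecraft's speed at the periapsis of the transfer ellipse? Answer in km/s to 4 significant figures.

From the circular-orbit relation v² = μ/r at r = 1.586×10^5 km: μ = v²r = (28.95)² × 1.586×10^5 = 1.32923×10^8 km³/s².
The Hohmann ellipse has a_t = (r₁ + r₂)/2 = 2.295×10^5 km.
At periapsis, r = 1.586×10^5 km.
Applying v² = μ(2/r − 1/a_t): v = 33.12 km/s.

v = 33.12 km/s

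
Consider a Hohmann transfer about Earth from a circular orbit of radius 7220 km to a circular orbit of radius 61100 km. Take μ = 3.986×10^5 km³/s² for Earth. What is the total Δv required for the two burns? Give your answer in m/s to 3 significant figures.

Semi-major axis of the transfer orbit: a_t = (7220 + 61100)/2 = 34160 km.
At r₁ the circular-orbit speed is v₁ = √(μ/r₁) = 7.430 km/s.
Transfer-orbit speed at r₁ (vis-viva): v_p = √[μ(2/r₁ − 1/a_t)] = 9.937 km/s.
First burn Δv₁ = |v_p − v₁| = 2.507 km/s.
Circular speed at r₂: v₂ = √(μ/r₂) = 2.554 km/s.
Transfer-orbit speed at r₂: v_a = √[μ(2/r₂ − 1/a_t)] = 1.174 km/s.
Second burn Δv₂ = |v₂ − v_a| = 1.380 km/s.
Δv = Δv₁ + Δv₂ = 2.507 + 1.380 = 3.887 km/s.

Δv = 3890 m/s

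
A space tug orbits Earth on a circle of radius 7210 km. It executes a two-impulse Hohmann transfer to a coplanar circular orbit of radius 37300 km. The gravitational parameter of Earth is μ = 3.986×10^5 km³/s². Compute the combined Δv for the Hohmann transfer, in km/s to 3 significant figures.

Δv = 3.60 km/s

Transfer-ellipse semi-major axis a_t = (r₁ + r₂)/2 = (7210 + 37300)/2 = 22255 km.
At r₁ the circular-orbit speed is v₁ = √(μ/r₁) = 7.435 km/s.
Transfer-orbit speed at r₁ (vis-viva): v_p = √[μ(2/r₁ − 1/a_t)] = 9.626 km/s.
First burn Δv₁ = |v_p − v₁| = 2.191 km/s.
At r₂, v₂ = √(μ/r₂) = 3.269 km/s.
Transfer-orbit speed at r₂: v_a = √[μ(2/r₂ − 1/a_t)] = 1.861 km/s.
Second burn Δv₂ = |v₂ − v_a| = 1.408 km/s.
Total Δv = Δv₁ + Δv₂ = 3.599 km/s.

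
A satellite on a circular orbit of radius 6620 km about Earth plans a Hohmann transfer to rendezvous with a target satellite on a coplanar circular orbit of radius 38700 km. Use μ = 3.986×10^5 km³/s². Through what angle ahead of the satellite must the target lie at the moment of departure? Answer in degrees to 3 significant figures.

Transfer-ellipse semi-major axis a_t = (r₁ + r₂)/2 = (6620 + 38700)/2 = 22660 km.
The half-period of the transfer ellipse is t = π√(a_t³/μ) = 16973.5 s.
The target's mean motion on its circular orbit is ω₂ = √(μ/r₂³) = 8.29282×10^-5 rad/s.
Angle swept by the target during transfer: ω₂·t = 1.40758 rad = 80.648°.
The satellite traverses 180° on the transfer ellipse, so the target must lead by 180° − 80.648° = 99.4°.

φ = 99.4°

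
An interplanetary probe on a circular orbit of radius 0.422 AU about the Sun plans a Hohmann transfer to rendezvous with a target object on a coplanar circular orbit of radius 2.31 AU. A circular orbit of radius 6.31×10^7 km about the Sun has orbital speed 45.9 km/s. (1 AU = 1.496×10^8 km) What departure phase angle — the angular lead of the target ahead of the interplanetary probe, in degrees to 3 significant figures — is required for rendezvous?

φ = 98.1°

From the circular-orbit relation v² = μ/r at r = 6.31×10^7 km: μ = v²r = (45.9)² × 6.31×10^7 = 1.32940×10^11 km³/s².
In km: r₁ = 0.422 × 1.496×10^8 = 6.31312×10^7 km; r₂ = 2.31 × 1.496×10^8 = 3.45576×10^8 km.
Transfer-ellipse semi-major axis a_t = (r₁ + r₂)/2 = (6.31312×10^7 + 3.45576×10^8)/2 = 2.043536×10^8 km.
The half-period of the transfer ellipse is t = π√(a_t³/μ) = 2.51707×10^7 s.
The target's mean motion on its circular orbit is ω₂ = √(μ/r₂³) = 5.67560×10^-8 rad/s.
Angle swept by the target during transfer: ω₂·t = 1.42859 rad = 81.852°.
Arrival is 180° from departure on the ellipse, so φ = 180° − 81.852° = 98.1°.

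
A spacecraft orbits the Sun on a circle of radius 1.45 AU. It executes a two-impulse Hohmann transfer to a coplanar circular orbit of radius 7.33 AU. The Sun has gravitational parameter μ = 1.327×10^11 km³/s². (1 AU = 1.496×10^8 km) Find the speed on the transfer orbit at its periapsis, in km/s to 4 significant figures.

In km: r₁ = 1.45 × 1.496×10^8 = 2.1692×10^8 km; r₂ = 7.33 × 1.496×10^8 = 1.096568×10^9 km.
The Hohmann ellipse has a_t = (r₁ + r₂)/2 = 6.56744×10^8 km.
At periapsis, r = 2.1692×10^8 km.
From the vis-viva equation, v = √[μ(2/r − 1/a_t)] = 31.96 km/s.

v = 31.96 km/s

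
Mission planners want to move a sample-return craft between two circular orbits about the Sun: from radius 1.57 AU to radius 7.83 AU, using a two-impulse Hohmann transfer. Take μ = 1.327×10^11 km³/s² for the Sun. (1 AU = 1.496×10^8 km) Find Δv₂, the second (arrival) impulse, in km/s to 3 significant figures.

Δv₂ = 4.49 km/s

In km: r₁ = 1.57 × 1.496×10^8 = 2.34872×10^8 km; r₂ = 7.83 × 1.496×10^8 = 1.171368×10^9 km.
Semi-major axis of the transfer orbit: a_t = (2.34872×10^8 + 1.171368×10^9)/2 = 7.0312×10^8 km.
Circular speed at r = 1.171368×10^9 km: v_c = √(μ/r) = 10.644 km/s.
Vis-viva on the transfer ellipse at r = 1.171368×10^9 km gives v_t = √[μ(2/r − 1/a_t)] = 6.1516 km/s.
Δv₂ = |v_t − v_c| = |6.1516 − 10.644| = 4.492 km/s.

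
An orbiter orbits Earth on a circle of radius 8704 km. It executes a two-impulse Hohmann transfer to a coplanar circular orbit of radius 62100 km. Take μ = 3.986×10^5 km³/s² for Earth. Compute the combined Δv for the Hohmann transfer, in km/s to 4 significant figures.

Δv = 3.473 km/s

Semi-major axis of the transfer orbit: a_t = (8704 + 62100)/2 = 35402 km.
Circular speed at r₁: v₁ = √(μ/r₁) = √(3.986×10^5/8704) = 6.767 km/s.
On the transfer ellipse at r₁, vis-viva gives v_p = √[μ(2/r₁ − 1/a_t)] = 8.963 km/s.
First burn Δv₁ = |v_p − v₁| = 2.196 km/s.
Circular speed at r₂: v₂ = √(μ/r₂) = 2.5335 km/s.
Transfer-orbit speed at r₂: v_a = √[μ(2/r₂ − 1/a_t)] = 1.2562 km/s.
Second burn Δv₂ = |v₂ − v_a| = 1.277 km/s.
Δv = Δv₁ + Δv₂ = 2.196 + 1.277 = 3.473 km/s.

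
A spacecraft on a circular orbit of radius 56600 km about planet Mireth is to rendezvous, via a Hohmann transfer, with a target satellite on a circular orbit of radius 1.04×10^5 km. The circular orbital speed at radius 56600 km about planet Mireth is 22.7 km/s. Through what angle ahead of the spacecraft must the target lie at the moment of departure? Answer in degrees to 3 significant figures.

From the circular-orbit relation v² = μ/r at r = 56600 km: μ = v²r = (22.7)² × 56600 = 2.91654×10^7 km³/s².
The Hohmann ellipse has a_t = (r₁ + r₂)/2 = 80300 km.
The half-period of the transfer ellipse is t = π√(a_t³/μ) = 13237 s.
The target's mean motion on its circular orbit is ω₂ = √(μ/r₂³) = 1.6102×10^-4 rad/s.
Angle swept by the target during transfer: ω₂·t = 2.131 rad = 122.1°.
Arrival is 180° from departure on the ellipse, so φ = 180° − 122.1° = 57.9°.

φ = 57.9°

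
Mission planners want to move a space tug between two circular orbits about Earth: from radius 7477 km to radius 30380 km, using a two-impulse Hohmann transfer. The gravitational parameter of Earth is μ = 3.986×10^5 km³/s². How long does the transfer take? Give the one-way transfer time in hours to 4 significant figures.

t = 3.600 hours

The Hohmann ellipse has a_t = (r₁ + r₂)/2 = 18928.5 km.
By Kepler's third law the transfer-orbit period is T = 2π√(a_t³/μ), so t = T/2 = 12960 s.
Converting: 12960 s ÷ 3600 s/hour = 3.600 hours.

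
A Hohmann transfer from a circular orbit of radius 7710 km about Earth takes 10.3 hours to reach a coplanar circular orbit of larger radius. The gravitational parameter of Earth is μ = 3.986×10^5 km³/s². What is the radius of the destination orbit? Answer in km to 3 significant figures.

Transfer time t = 10.3 hours = 37080 s, and t = π√(a_t³/μ).
So a_t = (μ t²/π²)^(1/3) = (3.986×10^5 × (37080)² / π²)^(1/3) = 38151 km.
Since a_t = (r₁ + r₂)/2, r₂ = 2a_t − r₁ = 2×38151 − 7710 = 68592 km.

r₂ = 68600 km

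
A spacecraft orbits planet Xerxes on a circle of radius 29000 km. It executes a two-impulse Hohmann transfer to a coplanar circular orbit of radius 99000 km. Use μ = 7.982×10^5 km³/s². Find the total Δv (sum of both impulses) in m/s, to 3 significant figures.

Semi-major axis of the transfer orbit: a_t = (29000 + 99000)/2 = 64000 km.
Circular speed at r₁: v₁ = √(μ/r₁) = √(7.982×10^5/29000) = 5.246 km/s.
On the transfer ellipse at r₁, v² = μ(2/r − 1/a) gives v_p = √[μ(2/r₁ − 1/a_t)] = 6.525 km/s.
First burn Δv₁ = |v_p − v₁| = 1.279 km/s.
Circular speed at r₂: v₂ = √(μ/r₂) = 2.8395 km/s.
Transfer-orbit speed at r₂: v_a = √[μ(2/r₂ − 1/a_t)] = 1.9114 km/s.
Second burn Δv₂ = |v₂ − v_a| = 0.9281 km/s.
Δv = Δv₁ + Δv₂ = 1.279 + 0.9281 = 2.207 km/s.

Δv = 2210 m/s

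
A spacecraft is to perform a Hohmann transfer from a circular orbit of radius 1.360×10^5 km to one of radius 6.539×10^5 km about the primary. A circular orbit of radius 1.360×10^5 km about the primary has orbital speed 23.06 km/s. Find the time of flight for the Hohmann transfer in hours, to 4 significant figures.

t = 25.47 hours

From the circular-orbit relation v² = μ/r at r = 1.360×10^5 km: μ = v²r = (23.06)² × 1.360×10^5 = 7.23198×10^7 km³/s².
Transfer-ellipse semi-major axis a_t = (r₁ + r₂)/2 = (1.360×10^5 + 6.539×10^5)/2 = 3.9495×10^5 km.
Half the transfer-orbit period gives t = π√(a_t³/μ) = 91690 s.
Converting: 91690 s ÷ 3600 s/hour = 25.47 hours.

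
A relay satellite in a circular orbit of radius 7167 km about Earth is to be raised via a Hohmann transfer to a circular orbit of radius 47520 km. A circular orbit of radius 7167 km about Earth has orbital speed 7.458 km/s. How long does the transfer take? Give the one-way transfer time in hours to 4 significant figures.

t = 6.249 hours

From the circular-orbit relation v² = μ/r at r = 7167 km: μ = v²r = (7.458)² × 7167 = 3.98641×10^5 km³/s².
Transfer-ellipse semi-major axis a_t = (r₁ + r₂)/2 = (7167 + 47520)/2 = 27343.5 km.
By Kepler's third law the transfer-orbit period is T = 2π√(a_t³/μ), so t = T/2 = 22498 s.
Converting: 22498 s ÷ 3600 s/hour = 6.249 hours.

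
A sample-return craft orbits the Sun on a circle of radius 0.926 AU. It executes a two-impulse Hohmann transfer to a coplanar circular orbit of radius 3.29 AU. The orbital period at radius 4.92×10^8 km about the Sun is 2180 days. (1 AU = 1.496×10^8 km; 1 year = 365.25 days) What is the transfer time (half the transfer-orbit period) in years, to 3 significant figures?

From Kepler's third law T² = 4π²r³/μ at r = 4.92×10^8 km, T = 2180 days = 2180 × 86400 s = 1.88352×10^8 s: μ = 4π²r³/T² = 1.32530×10^11 km³/s².
In km: r₁ = 0.926 × 1.496×10^8 = 1.385296×10^8 km; r₂ = 3.29 × 1.496×10^8 = 4.92184×10^8 km.
The Hohmann ellipse has a_t = (r₁ + r₂)/2 = 3.153568×10^8 km.
Half the transfer-orbit period gives t = π√(a_t³/μ) = 4.833×10^7 s.
Converting: 4.833×10^7 s ÷ 3.15576×10^7 s/year (365.25 × 86400) = 1.53 years.

t = 1.53 years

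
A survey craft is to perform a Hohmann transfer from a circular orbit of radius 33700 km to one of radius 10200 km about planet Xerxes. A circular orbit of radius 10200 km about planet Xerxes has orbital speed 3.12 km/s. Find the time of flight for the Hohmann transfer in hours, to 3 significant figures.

From the circular-orbit relation v² = μ/r at r = 10200 km: μ = v²r = (3.12)² × 10200 = 99290.9 km³/s².
The Hohmann ellipse has a_t = (r₁ + r₂)/2 = 21950 km.
Half the transfer-orbit period gives t = π√(a_t³/μ) = 32420 s.
Converting: 32420 s ÷ 3600 s/hour = 9.01 hours.

t = 9.01 hours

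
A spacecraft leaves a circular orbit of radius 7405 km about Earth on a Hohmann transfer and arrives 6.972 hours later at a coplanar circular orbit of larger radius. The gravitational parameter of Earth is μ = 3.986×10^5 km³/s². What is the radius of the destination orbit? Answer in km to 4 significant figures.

r₂ = 51420 km

Transfer time t = 6.972 hours = 25099.2 s, and t = π√(a_t³/μ).
So a_t = (μ t²/π²)^(1/3) = (3.986×10^5 × (25099.2)² / π²)^(1/3) = 29412 km.
Since a_t = (r₁ + r₂)/2, r₂ = 2a_t − r₁ = 2×29412 − 7405 = 51419 km.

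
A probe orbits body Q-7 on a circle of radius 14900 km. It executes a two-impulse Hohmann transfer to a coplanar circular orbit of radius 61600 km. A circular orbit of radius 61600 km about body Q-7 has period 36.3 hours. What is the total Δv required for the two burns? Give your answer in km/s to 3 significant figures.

Δv = 2.73 km/s

From Kepler's third law T² = 4π²r³/μ at r = 61600 km, T = 36.3 hours = 36.3 × 3600 s = 1.3068×10^5 s: μ = 4π²r³/T² = 5.40361×10^5 km³/s².
Semi-major axis of the transfer orbit: a_t = (14900 + 61600)/2 = 38250 km.
At r₁ the circular-orbit speed is v₁ = √(μ/r₁) = 6.022 km/s.
Transfer-orbit speed at r₁ (v² = μ(2/r − 1/a)): v_p = √[μ(2/r₁ − 1/a_t)] = 7.642 km/s.
First burn Δv₁ = |v_p − v₁| = 1.620 km/s.
Circular speed at r₂: v₂ = √(μ/r₂) = 2.962 km/s.
Transfer-orbit speed at r₂: v_a = √[μ(2/r₂ − 1/a_t)] = 1.849 km/s.
Second burn Δv₂ = |v₂ − v_a| = 1.113 km/s.
Total Δv = Δv₁ + Δv₂ = 2.733 km/s.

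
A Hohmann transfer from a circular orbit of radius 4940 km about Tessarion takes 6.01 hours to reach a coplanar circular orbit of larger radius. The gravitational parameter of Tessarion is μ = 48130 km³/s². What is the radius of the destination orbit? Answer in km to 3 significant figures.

Transfer time t = 6.01 hours = 21636 s, and t = π√(a_t³/μ).
So a_t = (μ t²/π²)^(1/3) = (48130 × (21636)² / π²)^(1/3) = 13167 km.
Since a_t = (r₁ + r₂)/2, r₂ = 2a_t − r₁ = 2×13167 − 4940 = 21394 km.

r₂ = 21400 km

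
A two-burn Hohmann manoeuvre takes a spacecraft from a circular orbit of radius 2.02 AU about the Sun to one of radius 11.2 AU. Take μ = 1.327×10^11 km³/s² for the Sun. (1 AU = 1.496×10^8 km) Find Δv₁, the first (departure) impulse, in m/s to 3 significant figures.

In km: r₁ = 2.02 × 1.496×10^8 = 3.02192×10^8 km; r₂ = 11.2 × 1.496×10^8 = 1.67552×10^9 km.
Transfer-ellipse semi-major axis a_t = (r₁ + r₂)/2 = (3.02192×10^8 + 1.67552×10^9)/2 = 9.88856×10^8 km.
Circular speed at r = 3.02192×10^8 km: v_c = √(μ/r) = 20.955 km/s.
Vis-viva on the transfer ellipse at r = 3.02192×10^8 km gives v_t = √[μ(2/r − 1/a_t)] = 27.277 km/s.
Δv₁ = |v_t − v_c| = |27.277 − 20.955| = 6.322 km/s.

Δv₁ = 6320 m/s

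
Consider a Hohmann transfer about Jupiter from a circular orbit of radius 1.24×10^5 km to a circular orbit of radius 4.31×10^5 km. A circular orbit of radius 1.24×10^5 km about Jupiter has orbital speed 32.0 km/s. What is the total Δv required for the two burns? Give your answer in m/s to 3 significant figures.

Δv = 13600 m/s

From the circular-orbit relation v² = μ/r at r = 1.24×10^5 km: μ = v²r = (32.0)² × 1.24×10^5 = 1.26976×10^8 km³/s².
The Hohmann ellipse has a_t = (r₁ + r₂)/2 = 2.775×10^5 km.
Circular speed at r₁: v₁ = √(μ/r₁) = √(1.26976×10^8/1.240×10^5) = 32.00 km/s.
Transfer-orbit speed at r₁ (vis-viva): v_p = √[μ(2/r₁ − 1/a_t)] = 39.88 km/s.
First burn Δv₁ = |v_p − v₁| = 7.880 km/s.
Circular speed at r₂: v₂ = √(μ/r₂) = 17.16 km/s.
Transfer-orbit speed at r₂: v_a = √[μ(2/r₂ − 1/a_t)] = 11.47 km/s.
Second burn Δv₂ = |v₂ − v_a| = 5.690 km/s.
Total Δv = Δv₁ + Δv₂ = 13.57 km/s.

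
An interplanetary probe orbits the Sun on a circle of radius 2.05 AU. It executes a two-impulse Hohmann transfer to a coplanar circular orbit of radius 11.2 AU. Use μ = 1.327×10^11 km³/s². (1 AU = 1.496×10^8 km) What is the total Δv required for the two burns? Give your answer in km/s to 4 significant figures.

Δv = 10.19 km/s

In km: r₁ = 2.05 × 1.496×10^8 = 3.0668×10^8 km; r₂ = 11.2 × 1.496×10^8 = 1.67552×10^9 km.
Semi-major axis of the transfer orbit: a_t = (3.0668×10^8 + 1.67552×10^9)/2 = 9.911×10^8 km.
Circular speed at r₁: v₁ = √(μ/r₁) = √(1.327×10^11/3.0668×10^8) = 20.801 km/s.
Transfer-orbit speed at r₁ (vis-viva equation): v_p = √[μ(2/r₁ − 1/a_t)] = 27.046 km/s.
First burn Δv₁ = |v_p − v₁| = 6.245 km/s.
At r₂, v₂ = √(μ/r₂) = 8.899 km/s.
Transfer-orbit speed at r₂: v_a = √[μ(2/r₂ − 1/a_t)] = 4.950 km/s.
Second burn Δv₂ = |v₂ − v_a| = 3.949 km/s.
Δv = Δv₁ + Δv₂ = 6.245 + 3.949 = 10.19 km/s.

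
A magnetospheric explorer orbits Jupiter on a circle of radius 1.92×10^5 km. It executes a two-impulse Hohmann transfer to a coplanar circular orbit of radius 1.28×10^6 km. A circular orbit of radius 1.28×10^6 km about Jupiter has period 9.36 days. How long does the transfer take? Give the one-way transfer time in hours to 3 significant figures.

t = 49.0 hours

From Kepler's third law T² = 4π²r³/μ at r = 1.28×10^6 km, T = 9.36 days = 9.36 × 86400 s = 8.08704×10^5 s: μ = 4π²r³/T² = 1.26593×10^8 km³/s².
Transfer-ellipse semi-major axis a_t = (r₁ + r₂)/2 = (1.920×10^5 + 1.280×10^6)/2 = 7.360×10^5 km.
By Kepler's third law the transfer-orbit period is T = 2π√(a_t³/μ), so t = T/2 = 1.763×10^5 s.
Converting: 1.763×10^5 s ÷ 3600 s/hour = 49.0 hours.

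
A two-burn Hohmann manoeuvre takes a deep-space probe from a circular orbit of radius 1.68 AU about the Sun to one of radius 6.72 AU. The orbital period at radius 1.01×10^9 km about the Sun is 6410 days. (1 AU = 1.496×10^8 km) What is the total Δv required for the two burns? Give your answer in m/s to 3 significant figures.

Δv = 10300 m/s

From Kepler's third law T² = 4π²r³/μ at r = 1.01×10^9 km, T = 6410 days = 6410 × 86400 s = 5.53824×10^8 s: μ = 4π²r³/T² = 1.32611×10^11 km³/s².
In km: r₁ = 1.68 × 1.496×10^8 = 2.51328×10^8 km; r₂ = 6.72 × 1.496×10^8 = 1.005312×10^9 km.
Transfer-ellipse semi-major axis a_t = (r₁ + r₂)/2 = (2.51328×10^8 + 1.005312×10^9)/2 = 6.2832×10^8 km.
At r₁ the circular-orbit speed is v₁ = √(μ/r₁) = 22.9705 km/s.
Transfer-orbit speed at r₁ (v² = μ(2/r − 1/a)): v_p = √[μ(2/r₁ − 1/a_t)] = 29.0556 km/s.
First burn Δv₁ = |v_p − v₁| = 6.085 km/s.
Circular speed at r₂: v₂ = √(μ/r₂) = 11.485 km/s.
Transfer-orbit speed at r₂: v_a = √[μ(2/r₂ − 1/a_t)] = 7.2639 km/s.
Second burn Δv₂ = |v₂ − v_a| = 4.221 km/s.
Total Δv = Δv₁ + Δv₂ = 10.31 km/s.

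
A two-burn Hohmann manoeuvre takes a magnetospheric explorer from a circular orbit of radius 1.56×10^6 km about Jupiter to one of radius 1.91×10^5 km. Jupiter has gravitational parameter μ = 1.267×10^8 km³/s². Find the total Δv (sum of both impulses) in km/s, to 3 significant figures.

Transfer-ellipse semi-major axis a_t = (r₁ + r₂)/2 = (1.560×10^6 + 1.910×10^5)/2 = 8.755×10^5 km.
Circular speed at r₁: v₁ = √(μ/r₁) = √(1.267×10^8/1.560×10^6) = 9.012 km/s.
On the transfer ellipse at r₁, vis-viva gives v_a = √[μ(2/r₁ − 1/a_t)] = 4.209 km/s.
First burn Δv₁ = |v_a − v₁| = 4.803 km/s.
Circular speed at r₂: v₂ = √(μ/r₂) = 25.756 km/s.
Transfer-orbit speed at r₂: v_p = √[μ(2/r₂ − 1/a_t)] = 34.380 km/s.
Second burn Δv₂ = |v₂ − v_p| = 8.624 km/s.
Total Δv = Δv₁ + Δv₂ = 13.43 km/s.

Δv = 13.4 km/s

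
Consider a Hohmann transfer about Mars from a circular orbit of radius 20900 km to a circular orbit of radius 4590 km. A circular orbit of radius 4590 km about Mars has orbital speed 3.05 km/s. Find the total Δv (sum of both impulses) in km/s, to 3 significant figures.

From the circular-orbit relation v² = μ/r at r = 4590 km: μ = v²r = (3.05)² × 4590 = 42698.5 km³/s².
Semi-major axis of the transfer orbit: a_t = (20900 + 4590)/2 = 12745 km.
Circular speed at r₁: v₁ = √(μ/r₁) = √(42698.5/20900) = 1.42933 km/s.
Transfer-orbit speed at r₁ (vis-viva equation): v_a = √[μ(2/r₁ − 1/a_t)] = 0.857767 km/s.
First burn Δv₁ = |v_a − v₁| = 0.5716 km/s.
Circular speed at r₂: v₂ = √(μ/r₂) = 3.0500 km/s.
Transfer-orbit speed at r₂: v_p = √[μ(2/r₂ − 1/a_t)] = 3.9057 km/s.
Second burn Δv₂ = |v₂ − v_p| = 0.8557 km/s.
Δv = Δv₁ + Δv₂ = 0.5716 + 0.8557 = 1.427 km/s.

Δv = 1.43 km/s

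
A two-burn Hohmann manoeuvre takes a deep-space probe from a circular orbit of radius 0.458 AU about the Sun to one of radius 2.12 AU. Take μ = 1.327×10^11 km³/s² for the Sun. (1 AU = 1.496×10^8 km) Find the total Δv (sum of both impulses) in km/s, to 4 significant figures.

Δv = 20.69 km/s

In km: r₁ = 0.458 × 1.496×10^8 = 6.85168×10^7 km; r₂ = 2.12 × 1.496×10^8 = 3.17152×10^8 km.
Semi-major axis of the transfer orbit: a_t = (6.85168×10^7 + 3.17152×10^8)/2 = 1.928344×10^8 km.
Circular speed at r₁: v₁ = √(μ/r₁) = √(1.327×10^11/6.85168×10^7) = 44.01 km/s.
On the transfer ellipse at r₁, vis-viva equation gives v_p = √[μ(2/r₁ − 1/a_t)] = 56.44 km/s.
First burn Δv₁ = |v_p − v₁| = 12.43 km/s.
Circular speed at r₂: v₂ = √(μ/r₂) = 20.455 km/s.
Transfer-orbit speed at r₂: v_a = √[μ(2/r₂ − 1/a_t)] = 12.193 km/s.
Second burn Δv₂ = |v₂ − v_a| = 8.262 km/s.
Δv = Δv₁ + Δv₂ = 12.43 + 8.262 = 20.69 km/s.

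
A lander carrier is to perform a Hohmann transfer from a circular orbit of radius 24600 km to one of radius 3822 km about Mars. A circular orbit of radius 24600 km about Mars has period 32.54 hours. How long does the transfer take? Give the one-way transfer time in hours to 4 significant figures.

t = 7.144 hours

From Kepler's third law T² = 4π²r³/μ at r = 24600 km, T = 32.54 hours = 32.54 × 3600 s = 1.17144×10^5 s: μ = 4π²r³/T² = 42827.7 km³/s².
The Hohmann ellipse has a_t = (r₁ + r₂)/2 = 14211 km.
By Kepler's third law the transfer-orbit period is T = 2π√(a_t³/μ), so t = T/2 = 25720 s.
Converting: 25720 s ÷ 3600 s/hour = 7.144 hours.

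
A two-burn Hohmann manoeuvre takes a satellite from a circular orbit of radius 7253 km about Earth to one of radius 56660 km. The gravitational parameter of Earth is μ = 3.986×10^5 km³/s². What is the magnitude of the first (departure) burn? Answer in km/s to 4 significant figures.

Transfer-ellipse semi-major axis a_t = (r₁ + r₂)/2 = (7253 + 56660)/2 = 31956.5 km.
Circular speed at r = 7253 km: v_c = √(μ/r) = 7.413 km/s.
Transfer-orbit speed at the same r (vis-viva, a = a_t): v_t = √[μ(2/r − 1/a_t)] = 9.871 km/s.
Δv₁ = |v_t − v_c| = |9.871 − 7.413| = 2.458 km/s.

Δv₁ = 2.458 km/s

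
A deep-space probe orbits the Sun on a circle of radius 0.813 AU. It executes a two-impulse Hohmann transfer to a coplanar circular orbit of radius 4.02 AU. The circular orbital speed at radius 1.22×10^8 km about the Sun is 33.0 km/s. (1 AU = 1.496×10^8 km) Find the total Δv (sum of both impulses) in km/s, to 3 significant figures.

Δv = 15.8 km/s

From the circular-orbit relation v² = μ/r at r = 1.22×10^8 km: μ = v²r = (33.0)² × 1.22×10^8 = 1.32858×10^11 km³/s².
In km: r₁ = 0.813 × 1.496×10^8 = 1.216248×10^8 km; r₂ = 4.02 × 1.496×10^8 = 6.01392×10^8 km.
Transfer-ellipse semi-major axis a_t = (r₁ + r₂)/2 = (1.216248×10^8 + 6.01392×10^8)/2 = 3.615084×10^8 km.
At r₁ the circular-orbit speed is v₁ = √(μ/r₁) = 33.051 km/s.
Transfer-orbit speed at r₁ (v² = μ(2/r − 1/a)): v_p = √[μ(2/r₁ − 1/a_t)] = 42.629 km/s.
First burn Δv₁ = |v_p − v₁| = 9.578 km/s.
Circular speed at r₂: v₂ = √(μ/r₂) = 14.863 km/s.
Transfer-orbit speed at r₂: v_a = √[μ(2/r₂ − 1/a_t)] = 8.6212 km/s.
Second burn Δv₂ = |v₂ − v_a| = 6.242 km/s.
Total Δv = Δv₁ + Δv₂ = 15.82 km/s.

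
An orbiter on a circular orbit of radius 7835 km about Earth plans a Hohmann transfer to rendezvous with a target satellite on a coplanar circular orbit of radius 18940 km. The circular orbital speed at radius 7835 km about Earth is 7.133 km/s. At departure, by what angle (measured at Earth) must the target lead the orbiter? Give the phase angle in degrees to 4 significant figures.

From the circular-orbit relation v² = μ/r at r = 7835 km: μ = v²r = (7.133)² × 7835 = 3.98642×10^5 km³/s².
Semi-major axis of the transfer orbit: a_t = (7835 + 18940)/2 = 13387.5 km.
The half-period of the transfer ellipse is t = π√(a_t³/μ) = 7707 s.
The target's mean motion on its circular orbit is ω₂ = √(μ/r₂³) = 2.422×10^-4 rad/s.
Angle swept by the target during transfer: ω₂·t = 1.867 rad = 106.97°.
Arrival is 180° from departure on the ellipse, so φ = 180° − 106.97° = 73.03°.

φ = 73.03°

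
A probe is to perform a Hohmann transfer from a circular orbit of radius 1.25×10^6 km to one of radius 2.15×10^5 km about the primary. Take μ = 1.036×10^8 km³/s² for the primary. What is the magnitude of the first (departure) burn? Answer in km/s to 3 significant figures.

The Hohmann ellipse has a_t = (r₁ + r₂)/2 = 7.325×10^5 km.
On the circular orbit at r = 1.250×10^6 km, v_c = √(μ/r) = 9.104 km/s.
Transfer-orbit speed at the same r (vis-viva, a = a_t): v_t = √[μ(2/r − 1/a_t)] = 4.932 km/s.
Δv₁ = |v_t − v_c| = |4.932 − 9.104| = 4.172 km/s.

Δv₁ = 4.17 km/s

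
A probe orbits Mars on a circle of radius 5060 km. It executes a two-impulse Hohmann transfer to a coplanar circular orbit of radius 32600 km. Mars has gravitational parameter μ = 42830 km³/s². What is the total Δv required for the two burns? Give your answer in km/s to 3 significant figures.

Δv = 1.47 km/s

Transfer-ellipse semi-major axis a_t = (r₁ + r₂)/2 = (5060 + 32600)/2 = 18830 km.
Circular speed at r₁: v₁ = √(μ/r₁) = √(42830/5060) = 2.9094 km/s.
Transfer-orbit speed at r₁ (vis-viva equation): v_p = √[μ(2/r₁ − 1/a_t)] = 3.8281 km/s.
First burn Δv₁ = |v_p − v₁| = 0.9187 km/s.
Circular speed at r₂: v₂ = √(μ/r₂) = 1.1462 km/s.
Transfer-orbit speed at r₂: v_a = √[μ(2/r₂ − 1/a_t)] = 0.59418 km/s.
Second burn Δv₂ = |v₂ − v_a| = 0.5520 km/s.
Total Δv = Δv₁ + Δv₂ = 1.471 km/s.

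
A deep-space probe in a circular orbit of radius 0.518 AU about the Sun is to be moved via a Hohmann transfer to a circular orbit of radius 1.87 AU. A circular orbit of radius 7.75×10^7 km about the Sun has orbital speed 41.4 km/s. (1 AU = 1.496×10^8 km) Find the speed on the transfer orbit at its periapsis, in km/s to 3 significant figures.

v = 51.8 km/s

From the circular-orbit relation v² = μ/r at r = 7.75×10^7 km: μ = v²r = (41.4)² × 7.75×10^7 = 1.32832×10^11 km³/s².
In km: r₁ = 0.518 × 1.496×10^8 = 7.74928×10^7 km; r₂ = 1.87 × 1.496×10^8 = 2.79752×10^8 km.
Semi-major axis of the transfer orbit: a_t = (7.74928×10^7 + 2.79752×10^8)/2 = 1.786224×10^8 km.
The periapsis of the transfer ellipse is at r = 7.74928×10^7 km.
From the vis-viva equation, v = √[μ(2/r − 1/a_t)] = 51.81 km/s.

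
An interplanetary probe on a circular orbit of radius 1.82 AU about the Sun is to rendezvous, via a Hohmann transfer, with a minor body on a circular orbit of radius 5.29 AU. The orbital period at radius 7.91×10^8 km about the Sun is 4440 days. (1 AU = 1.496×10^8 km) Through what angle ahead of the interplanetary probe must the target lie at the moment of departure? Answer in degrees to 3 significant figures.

φ = 80.8°

From Kepler's third law T² = 4π²r³/μ at r = 7.91×10^8 km, T = 4440 days = 4440 × 86400 s = 3.83616×10^8 s: μ = 4π²r³/T² = 1.32769×10^11 km³/s².
In km: r₁ = 1.82 × 1.496×10^8 = 2.72272×10^8 km; r₂ = 5.29 × 1.496×10^8 = 7.91384×10^8 km.
The Hohmann ellipse has a_t = (r₁ + r₂)/2 = 5.31828×10^8 km.
The half-period of the transfer ellipse is t = π√(a_t³/μ) = 1.05745×10^8 s.
The target's mean motion on its circular orbit is ω₂ = √(μ/r₂³) = 1.63669×10^-8 rad/s.
Angle swept by the target during transfer: ω₂·t = 1.7307 rad = 99.16°.
The interplanetary probe traverses 180° on the transfer ellipse, so the target must lead by 180° − 99.16° = 80.8°.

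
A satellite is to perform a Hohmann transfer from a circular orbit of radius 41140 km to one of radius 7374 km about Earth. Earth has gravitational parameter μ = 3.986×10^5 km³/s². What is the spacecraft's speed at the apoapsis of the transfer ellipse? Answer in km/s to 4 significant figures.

The Hohmann ellipse has a_t = (r₁ + r₂)/2 = 24257 km.
At apoapsis, r = 41140 km.
From the vis-viva equation, v = √[μ(2/r − 1/a_t)] = 1.716 km/s.

v = 1.716 km/s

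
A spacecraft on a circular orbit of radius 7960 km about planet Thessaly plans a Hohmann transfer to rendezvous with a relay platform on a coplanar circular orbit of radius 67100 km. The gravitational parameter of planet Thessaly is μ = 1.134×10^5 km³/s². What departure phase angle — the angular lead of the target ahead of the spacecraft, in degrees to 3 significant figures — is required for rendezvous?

The Hohmann ellipse has a_t = (r₁ + r₂)/2 = 37530 km.
The half-period of the transfer ellipse is t = π√(a_t³/μ) = 67830 s.
The target's mean motion on its circular orbit is ω₂ = √(μ/r₂³) = 1.937×10^-5 rad/s.
Angle swept by the target during transfer: ω₂·t = 1.314 rad = 75.29°.
The spacecraft traverses 180° on the transfer ellipse, so the target must lead by 180° − 75.29° = 105°.

φ = 105°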